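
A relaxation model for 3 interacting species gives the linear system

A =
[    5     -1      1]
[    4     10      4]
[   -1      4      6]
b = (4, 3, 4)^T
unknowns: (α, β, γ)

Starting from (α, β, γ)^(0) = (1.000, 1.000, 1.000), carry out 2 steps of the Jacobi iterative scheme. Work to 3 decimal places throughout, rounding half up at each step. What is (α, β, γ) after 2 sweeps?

Iteration 1:
  α = (4 - (-1)·1.000 - (1)·1.000) / (5) = 0.800
  β = (3 - (4)·1.000 - (4)·1.000) / (10) = -0.500
  γ = (4 - (-1)·1.000 - (4)·1.000) / (6) = 0.167
Iteration 2:
  α = (4 - (-1)·-0.500 - (1)·0.167) / (5) = 0.667
  β = (3 - (4)·0.800 - (4)·0.167) / (10) = -0.087
  γ = (4 - (-1)·0.800 - (4)·-0.500) / (6) = 1.133

(0.667, -0.087, 1.133)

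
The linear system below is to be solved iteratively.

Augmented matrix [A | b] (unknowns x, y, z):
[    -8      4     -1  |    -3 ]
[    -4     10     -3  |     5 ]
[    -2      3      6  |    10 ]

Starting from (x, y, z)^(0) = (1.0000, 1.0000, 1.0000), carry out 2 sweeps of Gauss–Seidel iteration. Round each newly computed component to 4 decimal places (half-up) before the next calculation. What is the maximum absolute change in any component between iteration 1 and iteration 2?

0.1117

Iteration 1:
  x = (-3 - (4)·1.0000 - (-1)·1.0000) / (-8) = 0.7500
  y = (5 - (-4)·0.7500 - (-3)·1.0000) / (10) = 1.1000
  z = (10 - (-2)·0.7500 - (3)·1.1000) / (6) = 1.3667
Iteration 2:
  x = (-3 - (4)·1.1000 - (-1)·1.3667) / (-8) = 0.7542
  y = (5 - (-4)·0.7542 - (-3)·1.3667) / (10) = 1.2117
  z = (10 - (-2)·0.7542 - (3)·1.2117) / (6) = 1.3122
Change: (0.0042, 0.1117, -0.0545) → max |·| = 0.1117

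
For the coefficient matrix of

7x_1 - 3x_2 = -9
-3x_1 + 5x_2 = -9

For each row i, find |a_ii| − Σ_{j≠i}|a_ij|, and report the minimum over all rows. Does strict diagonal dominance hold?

2

row 1: |7| − (3) = 4
row 2: |5| − (3) = 2
minimum over rows = 2 → strictly diagonally dominant (convergence guaranteed)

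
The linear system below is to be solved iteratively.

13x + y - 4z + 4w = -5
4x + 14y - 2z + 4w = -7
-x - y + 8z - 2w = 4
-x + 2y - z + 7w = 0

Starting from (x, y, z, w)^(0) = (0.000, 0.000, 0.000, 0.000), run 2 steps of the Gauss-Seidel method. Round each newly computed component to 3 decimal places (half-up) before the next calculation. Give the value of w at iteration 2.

0.140

Iteration 1:
  x = (-5 - (1)·0.000 - (-4)·0.000 - (4)·0.000) / (13) = -0.385
  y = (-7 - (4)·-0.385 - (-2)·0.000 - (4)·0.000) / (14) = -0.390
  z = (4 - (-1)·-0.385 - (-1)·-0.390 - (-2)·0.000) / (8) = 0.403
  w = (0 - (-1)·-0.385 - (2)·-0.390 - (-1)·0.403) / (7) = 0.114
Iteration 2:
  x = (-5 - (1)·-0.390 - (-4)·0.403 - (4)·0.114) / (13) = -0.266
  y = (-7 - (4)·-0.266 - (-2)·0.403 - (4)·0.114) / (14) = -0.399
  z = (4 - (-1)·-0.266 - (-1)·-0.399 - (-2)·0.114) / (8) = 0.445
  w = (0 - (-1)·-0.266 - (2)·-0.399 - (-1)·0.445) / (7) = 0.140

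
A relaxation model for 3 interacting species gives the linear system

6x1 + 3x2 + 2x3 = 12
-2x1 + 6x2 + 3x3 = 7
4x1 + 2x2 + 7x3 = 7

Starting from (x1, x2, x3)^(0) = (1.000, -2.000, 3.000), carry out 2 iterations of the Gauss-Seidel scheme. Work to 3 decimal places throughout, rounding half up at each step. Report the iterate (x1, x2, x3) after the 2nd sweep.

Iteration 1:
  x1 = (12 - (3)·-2.000 - (2)·3.000) / (6) = 2.000
  x2 = (7 - (-2)·2.000 - (3)·3.000) / (6) = 0.333
  x3 = (7 - (4)·2.000 - (2)·0.333) / (7) = -0.238
Iteration 2:
  x1 = (12 - (3)·0.333 - (2)·-0.238) / (6) = 1.913
  x2 = (7 - (-2)·1.913 - (3)·-0.238) / (6) = 1.923
  x3 = (7 - (4)·1.913 - (2)·1.923) / (7) = -0.643

(1.913, 1.923, -0.643)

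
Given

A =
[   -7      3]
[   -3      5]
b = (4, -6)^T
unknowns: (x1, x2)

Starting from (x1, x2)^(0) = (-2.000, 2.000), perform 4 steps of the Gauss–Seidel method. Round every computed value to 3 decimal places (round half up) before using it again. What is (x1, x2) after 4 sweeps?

Iteration 1:
  x1 = (4 - (3)·2.000) / (-7) = 0.286
  x2 = (-6 - (-3)·0.286) / (5) = -1.028
Iteration 2:
  x1 = (4 - (3)·-1.028) / (-7) = -1.012
  x2 = (-6 - (-3)·-1.012) / (5) = -1.807
Iteration 3:
  x1 = (4 - (3)·-1.807) / (-7) = -1.346
  x2 = (-6 - (-3)·-1.346) / (5) = -2.008
Iteration 4:
  x1 = (4 - (3)·-2.008) / (-7) = -1.432
  x2 = (-6 - (-3)·-1.432) / (5) = -2.059

(-1.432, -2.059)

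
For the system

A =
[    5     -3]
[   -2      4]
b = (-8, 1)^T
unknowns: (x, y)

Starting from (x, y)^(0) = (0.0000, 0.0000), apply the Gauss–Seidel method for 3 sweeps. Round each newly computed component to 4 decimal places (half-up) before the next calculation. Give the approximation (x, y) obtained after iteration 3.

(-2.0290, -0.7645)

Iteration 1:
  x = (-8 - (-3)·0.0000) / (5) = -1.6000
  y = (1 - (-2)·-1.6000) / (4) = -0.5500
Iteration 2:
  x = (-8 - (-3)·-0.5500) / (5) = -1.9300
  y = (1 - (-2)·-1.9300) / (4) = -0.7150
Iteration 3:
  x = (-8 - (-3)·-0.7150) / (5) = -2.0290
  y = (1 - (-2)·-2.0290) / (4) = -0.7645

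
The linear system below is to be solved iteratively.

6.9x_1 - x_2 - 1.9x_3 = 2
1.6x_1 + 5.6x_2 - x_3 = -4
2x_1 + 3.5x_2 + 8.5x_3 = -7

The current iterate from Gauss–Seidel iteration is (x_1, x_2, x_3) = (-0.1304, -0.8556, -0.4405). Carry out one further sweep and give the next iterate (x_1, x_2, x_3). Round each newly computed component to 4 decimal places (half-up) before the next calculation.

One sweep:
  x_1 = (2 - (-1)·-0.8556 - (-1.9)·-0.4405) / (6.9) = 0.0446
  x_2 = (-4 - (1.6)·0.0446 - (-1)·-0.4405) / (5.6) = -0.8057
  x_3 = (-7 - (2)·0.0446 - (3.5)·-0.8057) / (8.5) = -0.5023

(0.0446, -0.8057, -0.5023)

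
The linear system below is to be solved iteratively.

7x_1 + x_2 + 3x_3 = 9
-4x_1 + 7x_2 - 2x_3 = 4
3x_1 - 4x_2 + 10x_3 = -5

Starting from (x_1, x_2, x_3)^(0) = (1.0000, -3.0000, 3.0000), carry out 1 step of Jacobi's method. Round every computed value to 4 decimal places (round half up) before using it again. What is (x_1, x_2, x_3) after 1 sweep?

Iteration 1:
  x_1 = (9 - (1)·-3.0000 - (3)·3.0000) / (7) = 0.4286
  x_2 = (4 - (-4)·1.0000 - (-2)·3.0000) / (7) = 2.0000
  x_3 = (-5 - (3)·1.0000 - (-4)·-3.0000) / (10) = -2.0000

(0.4286, 2.0000, -2.0000)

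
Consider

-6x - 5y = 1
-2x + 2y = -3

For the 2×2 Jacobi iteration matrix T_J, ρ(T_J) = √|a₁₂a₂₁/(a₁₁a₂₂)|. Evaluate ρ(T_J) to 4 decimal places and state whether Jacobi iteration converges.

0.9129

a₁₂a₂₁/(a₁₁a₂₂) = (-5)·(-2) / ((-6)·(2)) = -0.833333
ρ = √|-0.833333| = √0.833333 = 0.9129
ρ < 1, so Jacobi converges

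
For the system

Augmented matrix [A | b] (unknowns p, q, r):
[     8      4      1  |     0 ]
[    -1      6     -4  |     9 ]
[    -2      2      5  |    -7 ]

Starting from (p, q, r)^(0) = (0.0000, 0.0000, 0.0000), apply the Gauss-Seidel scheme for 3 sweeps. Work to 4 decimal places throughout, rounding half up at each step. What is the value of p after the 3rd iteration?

0.1625

Iteration 1:
  p = (0 - (4)·0.0000 - (1)·0.0000) / (8) = 0.0000
  q = (9 - (-1)·0.0000 - (-4)·0.0000) / (6) = 1.5000
  r = (-7 - (-2)·0.0000 - (2)·1.5000) / (5) = -2.0000
Iteration 2:
  p = (0 - (4)·1.5000 - (1)·-2.0000) / (8) = -0.5000
  q = (9 - (-1)·-0.5000 - (-4)·-2.0000) / (6) = 0.0833
  r = (-7 - (-2)·-0.5000 - (2)·0.0833) / (5) = -1.6333
Iteration 3:
  p = (0 - (4)·0.0833 - (1)·-1.6333) / (8) = 0.1625
  q = (9 - (-1)·0.1625 - (-4)·-1.6333) / (6) = 0.4382
  r = (-7 - (-2)·0.1625 - (2)·0.4382) / (5) = -1.5103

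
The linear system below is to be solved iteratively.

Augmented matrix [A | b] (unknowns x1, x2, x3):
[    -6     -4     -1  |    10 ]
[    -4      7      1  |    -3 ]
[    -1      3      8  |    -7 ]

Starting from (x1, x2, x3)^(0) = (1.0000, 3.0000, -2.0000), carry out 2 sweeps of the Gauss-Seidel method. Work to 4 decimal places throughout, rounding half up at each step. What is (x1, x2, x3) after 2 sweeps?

(-0.2143, -0.4762, -0.7232)

Iteration 1:
  x1 = (10 - (-4)·3.0000 - (-1)·-2.0000) / (-6) = -3.3333
  x2 = (-3 - (-4)·-3.3333 - (1)·-2.0000) / (7) = -2.0476
  x3 = (-7 - (-1)·-3.3333 - (3)·-2.0476) / (8) = -0.5238
Iteration 2:
  x1 = (10 - (-4)·-2.0476 - (-1)·-0.5238) / (-6) = -0.2143
  x2 = (-3 - (-4)·-0.2143 - (1)·-0.5238) / (7) = -0.4762
  x3 = (-7 - (-1)·-0.2143 - (3)·-0.4762) / (8) = -0.7232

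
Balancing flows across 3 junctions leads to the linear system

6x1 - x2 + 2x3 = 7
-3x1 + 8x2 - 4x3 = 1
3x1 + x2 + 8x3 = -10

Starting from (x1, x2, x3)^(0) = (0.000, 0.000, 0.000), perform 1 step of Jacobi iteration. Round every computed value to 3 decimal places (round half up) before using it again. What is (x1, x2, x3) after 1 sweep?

(1.167, 0.125, -1.250)

Iteration 1:
  x1 = (7 - (-1)·0.000 - (2)·0.000) / (6) = 1.167
  x2 = (1 - (-3)·0.000 - (-4)·0.000) / (8) = 0.125
  x3 = (-10 - (3)·0.000 - (1)·0.000) / (8) = -1.250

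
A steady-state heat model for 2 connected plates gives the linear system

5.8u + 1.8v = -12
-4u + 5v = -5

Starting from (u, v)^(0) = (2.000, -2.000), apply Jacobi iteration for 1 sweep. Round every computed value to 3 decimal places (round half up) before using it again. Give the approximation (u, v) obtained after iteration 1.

(-1.448, 0.600)

Iteration 1:
  u = (-12 - (1.8)·-2.000) / (5.8) = -1.448
  v = (-5 - (-4)·2.000) / (5) = 0.600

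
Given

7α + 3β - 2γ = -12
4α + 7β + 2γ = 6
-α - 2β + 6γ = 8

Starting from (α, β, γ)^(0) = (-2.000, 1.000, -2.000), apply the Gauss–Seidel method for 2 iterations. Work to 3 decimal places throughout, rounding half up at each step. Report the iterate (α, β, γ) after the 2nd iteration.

Iteration 1:
  α = (-12 - (3)·1.000 - (-2)·-2.000) / (7) = -2.714
  β = (6 - (4)·-2.714 - (2)·-2.000) / (7) = 2.979
  γ = (8 - (-1)·-2.714 - (-2)·2.979) / (6) = 1.874
Iteration 2:
  α = (-12 - (3)·2.979 - (-2)·1.874) / (7) = -2.456
  β = (6 - (4)·-2.456 - (2)·1.874) / (7) = 1.725
  γ = (8 - (-1)·-2.456 - (-2)·1.725) / (6) = 1.499

(-2.456, 1.725, 1.499)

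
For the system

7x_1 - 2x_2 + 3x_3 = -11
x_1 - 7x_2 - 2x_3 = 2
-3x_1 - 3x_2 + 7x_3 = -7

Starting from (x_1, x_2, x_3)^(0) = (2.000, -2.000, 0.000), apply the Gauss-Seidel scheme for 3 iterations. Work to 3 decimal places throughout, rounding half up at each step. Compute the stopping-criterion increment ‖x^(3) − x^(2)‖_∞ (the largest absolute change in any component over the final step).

0.286

Iteration 1:
  x_1 = (-11 - (-2)·-2.000 - (3)·0.000) / (7) = -2.143
  x_2 = (2 - (1)·-2.143 - (-2)·0.000) / (-7) = -0.592
  x_3 = (-7 - (-3)·-2.143 - (-3)·-0.592) / (7) = -2.172
Iteration 2:
  x_1 = (-11 - (-2)·-0.592 - (3)·-2.172) / (7) = -0.810
  x_2 = (2 - (1)·-0.810 - (-2)·-2.172) / (-7) = 0.219
  x_3 = (-7 - (-3)·-0.810 - (-3)·0.219) / (7) = -1.253
Iteration 3:
  x_1 = (-11 - (-2)·0.219 - (3)·-1.253) / (7) = -0.972
  x_2 = (2 - (1)·-0.972 - (-2)·-1.253) / (-7) = -0.067
  x_3 = (-7 - (-3)·-0.972 - (-3)·-0.067) / (7) = -1.445
Change: (-0.162, -0.286, -0.192) → max |·| = 0.286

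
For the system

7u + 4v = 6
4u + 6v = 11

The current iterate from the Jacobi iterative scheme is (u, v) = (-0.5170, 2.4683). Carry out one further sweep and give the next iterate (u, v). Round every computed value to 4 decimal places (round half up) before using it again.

One sweep:
  u = (6 - (4)·2.4683) / (7) = -0.5533
  v = (11 - (4)·-0.5170) / (6) = 2.1780

(-0.5533, 2.1780)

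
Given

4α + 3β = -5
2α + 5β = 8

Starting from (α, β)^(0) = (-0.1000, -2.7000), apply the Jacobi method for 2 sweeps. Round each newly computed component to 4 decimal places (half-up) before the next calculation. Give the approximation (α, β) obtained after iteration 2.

(-2.4800, 1.2900)

Iteration 1:
  α = (-5 - (3)·-2.7000) / (4) = 0.7750
  β = (8 - (2)·-0.1000) / (5) = 1.6400
Iteration 2:
  α = (-5 - (3)·1.6400) / (4) = -2.4800
  β = (8 - (2)·0.7750) / (5) = 1.2900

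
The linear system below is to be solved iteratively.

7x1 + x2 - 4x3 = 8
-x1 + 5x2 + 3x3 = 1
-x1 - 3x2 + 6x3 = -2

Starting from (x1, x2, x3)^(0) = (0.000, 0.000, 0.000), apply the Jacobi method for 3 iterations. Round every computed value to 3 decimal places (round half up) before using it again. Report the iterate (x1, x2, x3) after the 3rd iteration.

(1.029, 0.411, 0.135)

Iteration 1:
  x1 = (8 - (1)·0.000 - (-4)·0.000) / (7) = 1.143
  x2 = (1 - (-1)·0.000 - (3)·0.000) / (5) = 0.200
  x3 = (-2 - (-1)·0.000 - (-3)·0.000) / (6) = -0.333
Iteration 2:
  x1 = (8 - (1)·0.200 - (-4)·-0.333) / (7) = 0.924
  x2 = (1 - (-1)·1.143 - (3)·-0.333) / (5) = 0.628
  x3 = (-2 - (-1)·1.143 - (-3)·0.200) / (6) = -0.043
Iteration 3:
  x1 = (8 - (1)·0.628 - (-4)·-0.043) / (7) = 1.029
  x2 = (1 - (-1)·0.924 - (3)·-0.043) / (5) = 0.411
  x3 = (-2 - (-1)·0.924 - (-3)·0.628) / (6) = 0.135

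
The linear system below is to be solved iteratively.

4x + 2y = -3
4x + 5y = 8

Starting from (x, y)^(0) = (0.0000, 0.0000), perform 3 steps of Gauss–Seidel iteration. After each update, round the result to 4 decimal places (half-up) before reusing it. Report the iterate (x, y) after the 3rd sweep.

Iteration 1:
  x = (-3 - (2)·0.0000) / (4) = -0.7500
  y = (8 - (4)·-0.7500) / (5) = 2.2000
Iteration 2:
  x = (-3 - (2)·2.2000) / (4) = -1.8500
  y = (8 - (4)·-1.8500) / (5) = 3.0800
Iteration 3:
  x = (-3 - (2)·3.0800) / (4) = -2.2900
  y = (8 - (4)·-2.2900) / (5) = 3.4320

(-2.2900, 3.4320)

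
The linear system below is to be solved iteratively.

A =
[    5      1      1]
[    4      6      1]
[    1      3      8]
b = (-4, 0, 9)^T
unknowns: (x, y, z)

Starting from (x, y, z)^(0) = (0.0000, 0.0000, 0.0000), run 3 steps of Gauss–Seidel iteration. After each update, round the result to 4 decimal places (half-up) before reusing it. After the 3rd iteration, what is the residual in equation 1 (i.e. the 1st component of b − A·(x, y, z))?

-0.0040

Iteration 1:
  x = (-4 - (1)·0.0000 - (1)·0.0000) / (5) = -0.8000
  y = (0 - (4)·-0.8000 - (1)·0.0000) / (6) = 0.5333
  z = (9 - (1)·-0.8000 - (3)·0.5333) / (8) = 1.0250
Iteration 2:
  x = (-4 - (1)·0.5333 - (1)·1.0250) / (5) = -1.1117
  y = (0 - (4)·-1.1117 - (1)·1.0250) / (6) = 0.5703
  z = (9 - (1)·-1.1117 - (3)·0.5703) / (8) = 1.0501
Iteration 3:
  x = (-4 - (1)·0.5703 - (1)·1.0501) / (5) = -1.1241
  y = (0 - (4)·-1.1241 - (1)·1.0501) / (6) = 0.5744
  z = (9 - (1)·-1.1241 - (3)·0.5744) / (8) = 1.0501
Residual b − A·x = (-0.0040, -0.0001, 0.0001)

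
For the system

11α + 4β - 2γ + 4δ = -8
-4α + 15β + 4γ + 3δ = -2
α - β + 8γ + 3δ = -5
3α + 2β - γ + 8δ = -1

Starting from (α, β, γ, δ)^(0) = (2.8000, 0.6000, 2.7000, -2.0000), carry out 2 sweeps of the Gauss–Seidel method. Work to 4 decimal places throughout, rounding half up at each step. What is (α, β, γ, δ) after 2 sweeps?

(-0.5349, -0.2622, -0.5434, 0.0732)

Iteration 1:
  α = (-8 - (4)·0.6000 - (-2)·2.7000 - (4)·-2.0000) / (11) = 0.2727
  β = (-2 - (-4)·0.2727 - (4)·2.7000 - (3)·-2.0000) / (15) = -0.3806
  γ = (-5 - (1)·0.2727 - (-1)·-0.3806 - (3)·-2.0000) / (8) = 0.0433
  δ = (-1 - (3)·0.2727 - (2)·-0.3806 - (-1)·0.0433) / (8) = -0.1267
Iteration 2:
  α = (-8 - (4)·-0.3806 - (-2)·0.0433 - (4)·-0.1267) / (11) = -0.5349
  β = (-2 - (-4)·-0.5349 - (4)·0.0433 - (3)·-0.1267) / (15) = -0.2622
  γ = (-5 - (1)·-0.5349 - (-1)·-0.2622 - (3)·-0.1267) / (8) = -0.5434
  δ = (-1 - (3)·-0.5349 - (2)·-0.2622 - (-1)·-0.5434) / (8) = 0.0732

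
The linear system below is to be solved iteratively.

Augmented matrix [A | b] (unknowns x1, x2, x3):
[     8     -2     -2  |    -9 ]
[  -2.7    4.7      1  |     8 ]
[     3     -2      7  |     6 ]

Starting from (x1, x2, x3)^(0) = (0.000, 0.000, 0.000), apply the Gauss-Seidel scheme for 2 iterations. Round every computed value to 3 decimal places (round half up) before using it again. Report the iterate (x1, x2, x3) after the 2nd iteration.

Iteration 1:
  x1 = (-9 - (-2)·0.000 - (-2)·0.000) / (8) = -1.125
  x2 = (8 - (-2.7)·-1.125 - (1)·0.000) / (4.7) = 1.056
  x3 = (6 - (3)·-1.125 - (-2)·1.056) / (7) = 1.641
Iteration 2:
  x1 = (-9 - (-2)·1.056 - (-2)·1.641) / (8) = -0.451
  x2 = (8 - (-2.7)·-0.451 - (1)·1.641) / (4.7) = 1.094
  x3 = (6 - (3)·-0.451 - (-2)·1.094) / (7) = 1.363

(-0.451, 1.094, 1.363)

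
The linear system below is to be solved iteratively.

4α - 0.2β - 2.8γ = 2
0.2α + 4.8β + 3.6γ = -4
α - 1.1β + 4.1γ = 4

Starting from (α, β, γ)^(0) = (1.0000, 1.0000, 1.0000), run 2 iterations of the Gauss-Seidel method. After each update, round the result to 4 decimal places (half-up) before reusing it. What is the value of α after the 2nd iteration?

Iteration 1:
  α = (2 - (-0.2)·1.0000 - (-2.8)·1.0000) / (4) = 1.2500
  β = (-4 - (0.2)·1.2500 - (3.6)·1.0000) / (4.8) = -1.6354
  γ = (4 - (1)·1.2500 - (-1.1)·-1.6354) / (4.1) = 0.2320
Iteration 2:
  α = (2 - (-0.2)·-1.6354 - (-2.8)·0.2320) / (4) = 0.5806
  β = (-4 - (0.2)·0.5806 - (3.6)·0.2320) / (4.8) = -1.0315
  γ = (4 - (1)·0.5806 - (-1.1)·-1.0315) / (4.1) = 0.5573

0.5806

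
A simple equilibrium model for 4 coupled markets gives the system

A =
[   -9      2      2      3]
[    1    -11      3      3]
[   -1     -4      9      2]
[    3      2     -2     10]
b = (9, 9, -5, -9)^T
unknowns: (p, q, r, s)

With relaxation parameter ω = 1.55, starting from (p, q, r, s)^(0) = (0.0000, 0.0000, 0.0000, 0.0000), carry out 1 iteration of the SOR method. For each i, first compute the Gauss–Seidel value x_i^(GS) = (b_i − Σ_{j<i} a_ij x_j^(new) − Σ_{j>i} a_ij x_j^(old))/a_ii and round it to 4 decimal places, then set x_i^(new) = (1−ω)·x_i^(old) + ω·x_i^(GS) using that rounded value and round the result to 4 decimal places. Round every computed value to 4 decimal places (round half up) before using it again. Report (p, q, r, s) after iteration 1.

(-1.5500, -1.4866, -2.1522, -0.8806)

Iteration 1:
  p: GS value = (9 - (2)·0.0000 - (2)·0.0000 - (3)·0.0000) / (-9) = -1.0000;  p ← (1−ω)·0.0000 + ω·-1.0000 = -1.5500
  q: GS value = (9 - (1)·-1.5500 - (3)·0.0000 - (3)·0.0000) / (-11) = -0.9591;  q ← (1−ω)·0.0000 + ω·-0.9591 = -1.4866
  r: GS value = (-5 - (-1)·-1.5500 - (-4)·-1.4866 - (2)·0.0000) / (9) = -1.3885;  r ← (1−ω)·0.0000 + ω·-1.3885 = -2.1522
  s: GS value = (-9 - (3)·-1.5500 - (2)·-1.4866 - (-2)·-2.1522) / (10) = -0.5681;  s ← (1−ω)·0.0000 + ω·-0.5681 = -0.8806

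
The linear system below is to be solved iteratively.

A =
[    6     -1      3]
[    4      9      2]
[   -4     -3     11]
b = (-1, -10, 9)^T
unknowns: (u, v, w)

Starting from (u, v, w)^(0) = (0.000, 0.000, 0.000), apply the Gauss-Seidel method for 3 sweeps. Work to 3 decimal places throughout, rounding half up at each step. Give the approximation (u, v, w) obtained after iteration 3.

(-0.500, -0.966, 0.373)

Iteration 1:
  u = (-1 - (-1)·0.000 - (3)·0.000) / (6) = -0.167
  v = (-10 - (4)·-0.167 - (2)·0.000) / (9) = -1.037
  w = (9 - (-4)·-0.167 - (-3)·-1.037) / (11) = 0.475
Iteration 2:
  u = (-1 - (-1)·-1.037 - (3)·0.475) / (6) = -0.577
  v = (-10 - (4)·-0.577 - (2)·0.475) / (9) = -0.960
  w = (9 - (-4)·-0.577 - (-3)·-0.960) / (11) = 0.347
Iteration 3:
  u = (-1 - (-1)·-0.960 - (3)·0.347) / (6) = -0.500
  v = (-10 - (4)·-0.500 - (2)·0.347) / (9) = -0.966
  w = (9 - (-4)·-0.500 - (-3)·-0.966) / (11) = 0.373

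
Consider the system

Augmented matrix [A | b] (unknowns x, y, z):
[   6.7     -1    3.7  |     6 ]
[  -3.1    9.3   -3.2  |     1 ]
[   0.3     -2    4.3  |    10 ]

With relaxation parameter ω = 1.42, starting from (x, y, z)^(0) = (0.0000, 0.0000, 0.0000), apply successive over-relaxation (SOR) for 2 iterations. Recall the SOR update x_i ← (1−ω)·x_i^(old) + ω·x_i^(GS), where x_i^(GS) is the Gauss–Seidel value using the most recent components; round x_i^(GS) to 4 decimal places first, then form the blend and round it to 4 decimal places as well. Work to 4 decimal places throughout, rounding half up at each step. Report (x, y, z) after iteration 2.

(-1.9842, 0.6920, 2.4126)

Iteration 1:
  x: GS value = (6 - (-1)·0.0000 - (3.7)·0.0000) / (6.7) = 0.8955;  x ← (1−ω)·0.0000 + ω·0.8955 = 1.2716
  y: GS value = (1 - (-3.1)·1.2716 - (-3.2)·0.0000) / (9.3) = 0.5314;  y ← (1−ω)·0.0000 + ω·0.5314 = 0.7546
  z: GS value = (10 - (0.3)·1.2716 - (-2)·0.7546) / (4.3) = 2.5878;  z ← (1−ω)·0.0000 + ω·2.5878 = 3.6747
Iteration 2:
  x: GS value = (6 - (-1)·0.7546 - (3.7)·3.6747) / (6.7) = -1.0212;  x ← (1−ω)·1.2716 + ω·-1.0212 = -1.9842
  y: GS value = (1 - (-3.1)·-1.9842 - (-3.2)·3.6747) / (9.3) = 0.7105;  y ← (1−ω)·0.7546 + ω·0.7105 = 0.6920
  z: GS value = (10 - (0.3)·-1.9842 - (-2)·0.6920) / (4.3) = 2.7859;  z ← (1−ω)·3.6747 + ω·2.7859 = 2.4126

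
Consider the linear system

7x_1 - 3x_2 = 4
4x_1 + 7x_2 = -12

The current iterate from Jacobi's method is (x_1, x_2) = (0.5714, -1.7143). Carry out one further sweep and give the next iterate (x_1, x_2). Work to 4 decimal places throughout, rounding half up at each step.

(-0.1633, -2.0408)

One sweep:
  x_1 = (4 - (-3)·-1.7143) / (7) = -0.1633
  x_2 = (-12 - (4)·0.5714) / (7) = -2.0408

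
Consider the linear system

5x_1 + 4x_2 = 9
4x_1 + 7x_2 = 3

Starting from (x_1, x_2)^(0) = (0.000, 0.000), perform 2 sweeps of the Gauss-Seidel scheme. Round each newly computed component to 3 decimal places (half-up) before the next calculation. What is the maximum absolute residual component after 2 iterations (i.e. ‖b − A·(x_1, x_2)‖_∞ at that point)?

1.096

Iteration 1:
  x_1 = (9 - (4)·0.000) / (5) = 1.800
  x_2 = (3 - (4)·1.800) / (7) = -0.600
Iteration 2:
  x_1 = (9 - (4)·-0.600) / (5) = 2.280
  x_2 = (3 - (4)·2.280) / (7) = -0.874
Residual b − A·x = (1.096, -0.002); ∞-norm = 1.096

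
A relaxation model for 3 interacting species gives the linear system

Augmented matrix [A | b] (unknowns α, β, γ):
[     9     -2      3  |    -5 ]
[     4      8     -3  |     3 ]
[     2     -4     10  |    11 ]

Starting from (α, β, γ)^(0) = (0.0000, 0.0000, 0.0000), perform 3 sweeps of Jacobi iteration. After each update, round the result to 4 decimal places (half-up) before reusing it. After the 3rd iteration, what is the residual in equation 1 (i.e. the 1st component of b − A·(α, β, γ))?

-0.5194

Iteration 1:
  α = (-5 - (-2)·0.0000 - (3)·0.0000) / (9) = -0.5556
  β = (3 - (4)·0.0000 - (-3)·0.0000) / (8) = 0.3750
  γ = (11 - (2)·0.0000 - (-4)·0.0000) / (10) = 1.1000
Iteration 2:
  α = (-5 - (-2)·0.3750 - (3)·1.1000) / (9) = -0.8389
  β = (3 - (4)·-0.5556 - (-3)·1.1000) / (8) = 1.0653
  γ = (11 - (2)·-0.5556 - (-4)·0.3750) / (10) = 1.3611
Iteration 3:
  α = (-5 - (-2)·1.0653 - (3)·1.3611) / (9) = -0.7725
  β = (3 - (4)·-0.8389 - (-3)·1.3611) / (8) = 1.3049
  γ = (11 - (2)·-0.8389 - (-4)·1.0653) / (10) = 1.6939
Residual b − A·x = (-0.5194, 0.7325, 0.8256)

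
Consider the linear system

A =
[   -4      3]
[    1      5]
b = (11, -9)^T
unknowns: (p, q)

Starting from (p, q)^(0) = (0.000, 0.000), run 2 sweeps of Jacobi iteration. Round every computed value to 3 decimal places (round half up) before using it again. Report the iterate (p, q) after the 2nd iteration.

Iteration 1:
  p = (11 - (3)·0.000) / (-4) = -2.750
  q = (-9 - (1)·0.000) / (5) = -1.800
Iteration 2:
  p = (11 - (3)·-1.800) / (-4) = -4.100
  q = (-9 - (1)·-2.750) / (5) = -1.250

(-4.100, -1.250)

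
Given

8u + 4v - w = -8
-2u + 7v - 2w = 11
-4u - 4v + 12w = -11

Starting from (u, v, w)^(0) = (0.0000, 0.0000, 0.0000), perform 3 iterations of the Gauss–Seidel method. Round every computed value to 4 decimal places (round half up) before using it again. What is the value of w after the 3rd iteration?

-1.1824

Iteration 1:
  u = (-8 - (4)·0.0000 - (-1)·0.0000) / (8) = -1.0000
  v = (11 - (-2)·-1.0000 - (-2)·0.0000) / (7) = 1.2857
  w = (-11 - (-4)·-1.0000 - (-4)·1.2857) / (12) = -0.8214
Iteration 2:
  u = (-8 - (4)·1.2857 - (-1)·-0.8214) / (8) = -1.7455
  v = (11 - (-2)·-1.7455 - (-2)·-0.8214) / (7) = 0.8380
  w = (-11 - (-4)·-1.7455 - (-4)·0.8380) / (12) = -1.2192
Iteration 3:
  u = (-8 - (4)·0.8380 - (-1)·-1.2192) / (8) = -1.5714
  v = (11 - (-2)·-1.5714 - (-2)·-1.2192) / (7) = 0.7741
  w = (-11 - (-4)·-1.5714 - (-4)·0.7741) / (12) = -1.1824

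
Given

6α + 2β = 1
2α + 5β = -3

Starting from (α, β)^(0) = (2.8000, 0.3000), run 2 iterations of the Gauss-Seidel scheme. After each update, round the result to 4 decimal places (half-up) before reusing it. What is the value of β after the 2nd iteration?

-0.7502

Iteration 1:
  α = (1 - (2)·0.3000) / (6) = 0.0667
  β = (-3 - (2)·0.0667) / (5) = -0.6267
Iteration 2:
  α = (1 - (2)·-0.6267) / (6) = 0.3756
  β = (-3 - (2)·0.3756) / (5) = -0.7502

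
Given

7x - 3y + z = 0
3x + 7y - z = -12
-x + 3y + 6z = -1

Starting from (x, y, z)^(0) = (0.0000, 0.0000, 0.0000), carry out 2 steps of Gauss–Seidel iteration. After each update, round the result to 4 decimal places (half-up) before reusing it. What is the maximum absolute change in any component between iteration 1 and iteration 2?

0.8333

Iteration 1:
  x = (0 - (-3)·0.0000 - (1)·0.0000) / (7) = 0.0000
  y = (-12 - (3)·0.0000 - (-1)·0.0000) / (7) = -1.7143
  z = (-1 - (-1)·0.0000 - (3)·-1.7143) / (6) = 0.6905
Iteration 2:
  x = (0 - (-3)·-1.7143 - (1)·0.6905) / (7) = -0.8333
  y = (-12 - (3)·-0.8333 - (-1)·0.6905) / (7) = -1.2585
  z = (-1 - (-1)·-0.8333 - (3)·-1.2585) / (6) = 0.3237
Change: (-0.8333, 0.4558, -0.3668) → max |·| = 0.8333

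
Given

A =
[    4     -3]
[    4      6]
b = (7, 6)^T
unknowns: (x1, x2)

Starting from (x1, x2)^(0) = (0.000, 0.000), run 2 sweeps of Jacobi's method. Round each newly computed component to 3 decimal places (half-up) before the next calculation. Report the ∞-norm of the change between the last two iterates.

1.167

Iteration 1:
  x1 = (7 - (-3)·0.000) / (4) = 1.750
  x2 = (6 - (4)·0.000) / (6) = 1.000
Iteration 2:
  x1 = (7 - (-3)·1.000) / (4) = 2.500
  x2 = (6 - (4)·1.750) / (6) = -0.167
Change: (0.750, -1.167) → max |·| = 1.167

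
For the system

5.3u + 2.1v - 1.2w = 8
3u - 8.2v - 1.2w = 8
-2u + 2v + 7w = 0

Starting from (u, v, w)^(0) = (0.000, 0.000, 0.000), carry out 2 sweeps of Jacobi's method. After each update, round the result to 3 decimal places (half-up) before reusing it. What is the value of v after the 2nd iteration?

-0.424

Iteration 1:
  u = (8 - (2.1)·0.000 - (-1.2)·0.000) / (5.3) = 1.509
  v = (8 - (3)·0.000 - (-1.2)·0.000) / (-8.2) = -0.976
  w = (0 - (-2)·0.000 - (2)·0.000) / (7) = 0.000
Iteration 2:
  u = (8 - (2.1)·-0.976 - (-1.2)·0.000) / (5.3) = 1.896
  v = (8 - (3)·1.509 - (-1.2)·0.000) / (-8.2) = -0.424
  w = (0 - (-2)·1.509 - (2)·-0.976) / (7) = 0.710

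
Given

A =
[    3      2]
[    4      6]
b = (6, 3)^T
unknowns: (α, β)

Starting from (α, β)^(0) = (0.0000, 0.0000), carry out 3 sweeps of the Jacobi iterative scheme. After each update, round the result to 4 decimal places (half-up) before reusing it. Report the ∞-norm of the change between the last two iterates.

0.8888

Iteration 1:
  α = (6 - (2)·0.0000) / (3) = 2.0000
  β = (3 - (4)·0.0000) / (6) = 0.5000
Iteration 2:
  α = (6 - (2)·0.5000) / (3) = 1.6667
  β = (3 - (4)·2.0000) / (6) = -0.8333
Iteration 3:
  α = (6 - (2)·-0.8333) / (3) = 2.5555
  β = (3 - (4)·1.6667) / (6) = -0.6111
Change: (0.8888, 0.2222) → max |·| = 0.8888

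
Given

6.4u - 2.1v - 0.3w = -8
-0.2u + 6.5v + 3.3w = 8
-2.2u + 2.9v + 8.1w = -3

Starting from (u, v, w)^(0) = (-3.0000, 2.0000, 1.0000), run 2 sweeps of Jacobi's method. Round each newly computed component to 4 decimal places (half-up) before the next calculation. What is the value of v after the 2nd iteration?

2.1792

Iteration 1:
  u = (-8 - (-2.1)·2.0000 - (-0.3)·1.0000) / (6.4) = -0.5469
  v = (8 - (-0.2)·-3.0000 - (3.3)·1.0000) / (6.5) = 0.6308
  w = (-3 - (-2.2)·-3.0000 - (2.9)·2.0000) / (8.1) = -1.9012
Iteration 2:
  u = (-8 - (-2.1)·0.6308 - (-0.3)·-1.9012) / (6.4) = -1.1321
  v = (8 - (-0.2)·-0.5469 - (3.3)·-1.9012) / (6.5) = 2.1792
  w = (-3 - (-2.2)·-0.5469 - (2.9)·0.6308) / (8.1) = -0.7448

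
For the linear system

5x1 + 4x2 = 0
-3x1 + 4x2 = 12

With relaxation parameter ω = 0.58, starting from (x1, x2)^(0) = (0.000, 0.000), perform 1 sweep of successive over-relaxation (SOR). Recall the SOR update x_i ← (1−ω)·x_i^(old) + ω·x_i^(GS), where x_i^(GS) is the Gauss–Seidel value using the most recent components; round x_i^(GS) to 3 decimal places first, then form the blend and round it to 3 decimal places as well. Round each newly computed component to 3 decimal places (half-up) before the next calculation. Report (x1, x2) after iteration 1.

(0.000, 1.740)

Iteration 1:
  x1: GS value = (0 - (4)·0.000) / (5) = 0.000;  x1 ← (1−ω)·0.000 + ω·0.000 = 0.000
  x2: GS value = (12 - (-3)·0.000) / (4) = 3.000;  x2 ← (1−ω)·0.000 + ω·3.000 = 1.740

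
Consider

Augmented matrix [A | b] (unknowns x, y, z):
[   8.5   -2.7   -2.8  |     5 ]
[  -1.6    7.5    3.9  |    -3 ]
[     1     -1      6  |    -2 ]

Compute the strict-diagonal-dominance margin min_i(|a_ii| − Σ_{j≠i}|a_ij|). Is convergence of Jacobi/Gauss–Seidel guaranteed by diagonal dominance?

row 1: |8.5| − (2.7+2.8) = 3
row 2: |7.5| − (1.6+3.9) = 2
row 3: |6| − (1+1) = 4
minimum over rows = 2 → strictly diagonally dominant (convergence guaranteed)

2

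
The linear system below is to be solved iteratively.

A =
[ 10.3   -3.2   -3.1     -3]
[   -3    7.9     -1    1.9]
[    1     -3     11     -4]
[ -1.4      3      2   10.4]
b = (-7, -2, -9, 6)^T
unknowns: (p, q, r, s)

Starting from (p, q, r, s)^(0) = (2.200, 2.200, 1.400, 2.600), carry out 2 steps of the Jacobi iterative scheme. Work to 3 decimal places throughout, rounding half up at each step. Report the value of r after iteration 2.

-0.900

Iteration 1:
  p = (-7 - (-3.2)·2.200 - (-3.1)·1.400 - (-3)·2.600) / (10.3) = 1.183
  q = (-2 - (-3)·2.200 - (-1)·1.400 - (1.9)·2.600) / (7.9) = 0.134
  r = (-9 - (1)·2.200 - (-3)·2.200 - (-4)·2.600) / (11) = 0.527
  s = (6 - (-1.4)·2.200 - (3)·2.200 - (2)·1.400) / (10.4) = -0.031
Iteration 2:
  p = (-7 - (-3.2)·0.134 - (-3.1)·0.527 - (-3)·-0.031) / (10.3) = -0.488
  q = (-2 - (-3)·1.183 - (-1)·0.527 - (1.9)·-0.031) / (7.9) = 0.270
  r = (-9 - (1)·1.183 - (-3)·0.134 - (-4)·-0.031) / (11) = -0.900
  s = (6 - (-1.4)·1.183 - (3)·0.134 - (2)·0.527) / (10.4) = 0.596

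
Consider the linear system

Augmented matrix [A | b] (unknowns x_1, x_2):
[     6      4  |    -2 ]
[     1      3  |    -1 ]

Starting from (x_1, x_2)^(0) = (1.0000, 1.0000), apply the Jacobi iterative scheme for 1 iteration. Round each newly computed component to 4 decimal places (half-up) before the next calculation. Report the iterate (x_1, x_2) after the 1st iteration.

(-1.0000, -0.6667)

Iteration 1:
  x_1 = (-2 - (4)·1.0000) / (6) = -1.0000
  x_2 = (-1 - (1)·1.0000) / (3) = -0.6667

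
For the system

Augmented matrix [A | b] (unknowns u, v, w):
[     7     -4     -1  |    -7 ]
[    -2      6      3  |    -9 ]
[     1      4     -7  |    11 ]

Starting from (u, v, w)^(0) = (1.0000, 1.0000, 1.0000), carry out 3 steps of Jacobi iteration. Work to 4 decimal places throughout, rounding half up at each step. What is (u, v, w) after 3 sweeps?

(-2.0331, -0.9093, -2.5345)

Iteration 1:
  u = (-7 - (-4)·1.0000 - (-1)·1.0000) / (7) = -0.2857
  v = (-9 - (-2)·1.0000 - (3)·1.0000) / (6) = -1.6667
  w = (11 - (1)·1.0000 - (4)·1.0000) / (-7) = -0.8571
Iteration 2:
  u = (-7 - (-4)·-1.6667 - (-1)·-0.8571) / (7) = -2.0748
  v = (-9 - (-2)·-0.2857 - (3)·-0.8571) / (6) = -1.1667
  w = (11 - (1)·-0.2857 - (4)·-1.6667) / (-7) = -2.5646
Iteration 3:
  u = (-7 - (-4)·-1.1667 - (-1)·-2.5646) / (7) = -2.0331
  v = (-9 - (-2)·-2.0748 - (3)·-2.5646) / (6) = -0.9093
  w = (11 - (1)·-2.0748 - (4)·-1.1667) / (-7) = -2.5345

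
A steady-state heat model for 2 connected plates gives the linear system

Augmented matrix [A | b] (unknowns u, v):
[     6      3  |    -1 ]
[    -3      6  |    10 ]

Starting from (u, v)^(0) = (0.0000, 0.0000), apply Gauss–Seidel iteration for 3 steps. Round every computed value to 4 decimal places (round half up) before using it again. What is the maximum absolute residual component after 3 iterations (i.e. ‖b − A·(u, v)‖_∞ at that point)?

Iteration 1:
  u = (-1 - (3)·0.0000) / (6) = -0.1667
  v = (10 - (-3)·-0.1667) / (6) = 1.5833
Iteration 2:
  u = (-1 - (3)·1.5833) / (6) = -0.9583
  v = (10 - (-3)·-0.9583) / (6) = 1.1875
Iteration 3:
  u = (-1 - (3)·1.1875) / (6) = -0.7604
  v = (10 - (-3)·-0.7604) / (6) = 1.2865
Residual b − A·x = (-0.2971, -0.0002); ∞-norm = 0.2971

0.2971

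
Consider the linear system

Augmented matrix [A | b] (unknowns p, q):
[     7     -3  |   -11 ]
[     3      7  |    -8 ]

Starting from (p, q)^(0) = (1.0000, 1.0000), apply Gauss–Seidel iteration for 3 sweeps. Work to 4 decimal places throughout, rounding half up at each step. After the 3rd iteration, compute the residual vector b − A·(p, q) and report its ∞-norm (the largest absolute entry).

0.1672

Iteration 1:
  p = (-11 - (-3)·1.0000) / (7) = -1.1429
  q = (-8 - (3)·-1.1429) / (7) = -0.6530
Iteration 2:
  p = (-11 - (-3)·-0.6530) / (7) = -1.8513
  q = (-8 - (3)·-1.8513) / (7) = -0.3494
Iteration 3:
  p = (-11 - (-3)·-0.3494) / (7) = -1.7212
  q = (-8 - (3)·-1.7212) / (7) = -0.4052
Residual b − A·x = (-0.1672, 0.0000); ∞-norm = 0.1672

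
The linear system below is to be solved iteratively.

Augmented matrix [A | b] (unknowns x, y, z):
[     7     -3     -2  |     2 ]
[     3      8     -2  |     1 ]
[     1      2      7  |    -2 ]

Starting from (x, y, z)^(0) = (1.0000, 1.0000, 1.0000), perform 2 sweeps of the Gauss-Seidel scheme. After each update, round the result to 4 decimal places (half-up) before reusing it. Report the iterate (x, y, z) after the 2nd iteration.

(0.1633, -0.0434, -0.2966)

Iteration 1:
  x = (2 - (-3)·1.0000 - (-2)·1.0000) / (7) = 1.0000
  y = (1 - (3)·1.0000 - (-2)·1.0000) / (8) = 0.0000
  z = (-2 - (1)·1.0000 - (2)·0.0000) / (7) = -0.4286
Iteration 2:
  x = (2 - (-3)·0.0000 - (-2)·-0.4286) / (7) = 0.1633
  y = (1 - (3)·0.1633 - (-2)·-0.4286) / (8) = -0.0434
  z = (-2 - (1)·0.1633 - (2)·-0.0434) / (7) = -0.2966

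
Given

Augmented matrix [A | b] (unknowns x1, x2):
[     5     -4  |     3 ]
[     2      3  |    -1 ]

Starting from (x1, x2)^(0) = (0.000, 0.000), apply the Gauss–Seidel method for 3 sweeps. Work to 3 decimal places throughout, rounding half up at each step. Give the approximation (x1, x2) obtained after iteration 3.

Iteration 1:
  x1 = (3 - (-4)·0.000) / (5) = 0.600
  x2 = (-1 - (2)·0.600) / (3) = -0.733
Iteration 2:
  x1 = (3 - (-4)·-0.733) / (5) = 0.014
  x2 = (-1 - (2)·0.014) / (3) = -0.343
Iteration 3:
  x1 = (3 - (-4)·-0.343) / (5) = 0.326
  x2 = (-1 - (2)·0.326) / (3) = -0.551

(0.326, -0.551)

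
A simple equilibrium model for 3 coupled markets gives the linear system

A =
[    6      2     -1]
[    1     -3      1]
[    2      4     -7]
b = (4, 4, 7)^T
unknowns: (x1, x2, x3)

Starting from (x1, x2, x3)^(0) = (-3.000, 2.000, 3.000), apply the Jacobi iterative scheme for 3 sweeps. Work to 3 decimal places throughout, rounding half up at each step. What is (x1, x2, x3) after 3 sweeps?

Iteration 1:
  x1 = (4 - (2)·2.000 - (-1)·3.000) / (6) = 0.500
  x2 = (4 - (1)·-3.000 - (1)·3.000) / (-3) = -1.333
  x3 = (7 - (2)·-3.000 - (4)·2.000) / (-7) = -0.714
Iteration 2:
  x1 = (4 - (2)·-1.333 - (-1)·-0.714) / (6) = 0.992
  x2 = (4 - (1)·0.500 - (1)·-0.714) / (-3) = -1.405
  x3 = (7 - (2)·0.500 - (4)·-1.333) / (-7) = -1.619
Iteration 3:
  x1 = (4 - (2)·-1.405 - (-1)·-1.619) / (6) = 0.865
  x2 = (4 - (1)·0.992 - (1)·-1.619) / (-3) = -1.542
  x3 = (7 - (2)·0.992 - (4)·-1.405) / (-7) = -1.519

(0.865, -1.542, -1.519)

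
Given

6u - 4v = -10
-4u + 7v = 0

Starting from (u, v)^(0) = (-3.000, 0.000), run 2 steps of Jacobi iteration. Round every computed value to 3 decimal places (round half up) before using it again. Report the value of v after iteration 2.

Iteration 1:
  u = (-10 - (-4)·0.000) / (6) = -1.667
  v = (0 - (-4)·-3.000) / (7) = -1.714
Iteration 2:
  u = (-10 - (-4)·-1.714) / (6) = -2.809
  v = (0 - (-4)·-1.667) / (7) = -0.953

-0.953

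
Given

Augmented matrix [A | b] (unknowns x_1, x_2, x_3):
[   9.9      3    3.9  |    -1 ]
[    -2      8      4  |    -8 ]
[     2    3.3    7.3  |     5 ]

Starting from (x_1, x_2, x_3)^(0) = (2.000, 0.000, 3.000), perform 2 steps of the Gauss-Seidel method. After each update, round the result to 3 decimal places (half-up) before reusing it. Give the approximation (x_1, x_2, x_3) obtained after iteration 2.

Iteration 1:
  x_1 = (-1 - (3)·0.000 - (3.9)·3.000) / (9.9) = -1.283
  x_2 = (-8 - (-2)·-1.283 - (4)·3.000) / (8) = -2.821
  x_3 = (5 - (2)·-1.283 - (3.3)·-2.821) / (7.3) = 2.312
Iteration 2:
  x_1 = (-1 - (3)·-2.821 - (3.9)·2.312) / (9.9) = -0.157
  x_2 = (-8 - (-2)·-0.157 - (4)·2.312) / (8) = -2.195
  x_3 = (5 - (2)·-0.157 - (3.3)·-2.195) / (7.3) = 1.720

(-0.157, -2.195, 1.720)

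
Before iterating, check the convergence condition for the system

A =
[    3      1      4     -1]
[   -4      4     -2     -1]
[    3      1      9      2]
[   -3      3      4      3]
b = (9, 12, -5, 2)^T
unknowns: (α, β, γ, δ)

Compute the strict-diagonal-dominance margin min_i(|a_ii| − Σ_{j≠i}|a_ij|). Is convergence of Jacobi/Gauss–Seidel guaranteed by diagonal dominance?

row 1: |3| − (1+4+1) = -3
row 2: |4| − (4+2+1) = -3
row 3: |9| − (3+1+2) = 3
row 4: |3| − (3+3+4) = -7
minimum over rows = -7 → not strictly diagonally dominant

-7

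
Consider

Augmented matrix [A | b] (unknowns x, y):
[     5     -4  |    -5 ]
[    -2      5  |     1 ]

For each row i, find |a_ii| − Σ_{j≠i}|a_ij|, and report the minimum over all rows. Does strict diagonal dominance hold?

row 1: |5| − (4) = 1
row 2: |5| − (2) = 3
minimum over rows = 1 → strictly diagonally dominant (convergence guaranteed)

1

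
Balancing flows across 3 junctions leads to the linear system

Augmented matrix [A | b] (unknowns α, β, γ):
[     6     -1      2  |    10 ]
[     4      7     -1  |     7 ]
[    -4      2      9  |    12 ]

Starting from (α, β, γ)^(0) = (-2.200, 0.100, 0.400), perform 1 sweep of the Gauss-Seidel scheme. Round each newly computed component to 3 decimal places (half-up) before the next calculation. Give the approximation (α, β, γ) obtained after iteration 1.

Iteration 1:
  α = (10 - (-1)·0.100 - (2)·0.400) / (6) = 1.550
  β = (7 - (4)·1.550 - (-1)·0.400) / (7) = 0.171
  γ = (12 - (-4)·1.550 - (2)·0.171) / (9) = 1.984

(1.550, 0.171, 1.984)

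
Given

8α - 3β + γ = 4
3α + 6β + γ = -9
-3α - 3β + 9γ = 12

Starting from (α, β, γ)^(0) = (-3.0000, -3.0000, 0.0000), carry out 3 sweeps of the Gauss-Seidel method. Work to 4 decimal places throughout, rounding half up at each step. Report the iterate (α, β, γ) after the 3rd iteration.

Iteration 1:
  α = (4 - (-3)·-3.0000 - (1)·0.0000) / (8) = -0.6250
  β = (-9 - (3)·-0.6250 - (1)·0.0000) / (6) = -1.1875
  γ = (12 - (-3)·-0.6250 - (-3)·-1.1875) / (9) = 0.7292
Iteration 2:
  α = (4 - (-3)·-1.1875 - (1)·0.7292) / (8) = -0.0365
  β = (-9 - (3)·-0.0365 - (1)·0.7292) / (6) = -1.6033
  γ = (12 - (-3)·-0.0365 - (-3)·-1.6033) / (9) = 0.7867
Iteration 3:
  α = (4 - (-3)·-1.6033 - (1)·0.7867) / (8) = -0.1996
  β = (-9 - (3)·-0.1996 - (1)·0.7867) / (6) = -1.5313
  γ = (12 - (-3)·-0.1996 - (-3)·-1.5313) / (9) = 0.7564

(-0.1996, -1.5313, 0.7564)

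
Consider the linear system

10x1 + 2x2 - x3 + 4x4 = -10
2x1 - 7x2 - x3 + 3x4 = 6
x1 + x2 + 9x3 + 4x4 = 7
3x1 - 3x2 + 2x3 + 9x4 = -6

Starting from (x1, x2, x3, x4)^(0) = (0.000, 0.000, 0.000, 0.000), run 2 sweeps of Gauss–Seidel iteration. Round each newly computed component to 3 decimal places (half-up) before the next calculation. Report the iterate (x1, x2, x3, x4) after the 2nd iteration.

(-0.294, -1.489, 1.394, -1.375)

Iteration 1:
  x1 = (-10 - (2)·0.000 - (-1)·0.000 - (4)·0.000) / (10) = -1.000
  x2 = (6 - (2)·-1.000 - (-1)·0.000 - (3)·0.000) / (-7) = -1.143
  x3 = (7 - (1)·-1.000 - (1)·-1.143 - (4)·0.000) / (9) = 1.016
  x4 = (-6 - (3)·-1.000 - (-3)·-1.143 - (2)·1.016) / (9) = -0.940
Iteration 2:
  x1 = (-10 - (2)·-1.143 - (-1)·1.016 - (4)·-0.940) / (10) = -0.294
  x2 = (6 - (2)·-0.294 - (-1)·1.016 - (3)·-0.940) / (-7) = -1.489
  x3 = (7 - (1)·-0.294 - (1)·-1.489 - (4)·-0.940) / (9) = 1.394
  x4 = (-6 - (3)·-0.294 - (-3)·-1.489 - (2)·1.394) / (9) = -1.375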